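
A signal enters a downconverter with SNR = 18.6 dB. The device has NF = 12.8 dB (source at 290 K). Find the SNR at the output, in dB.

5.8 dB

By definition F = SNR_in/SNR_out, so in dB: SNR_out = SNR_in − NF
SNR_out = 18.6 − 12.8 = 5.8 dB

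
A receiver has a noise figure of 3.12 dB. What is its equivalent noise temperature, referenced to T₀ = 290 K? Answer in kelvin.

305 K

F = 10^(3.12/10) = 2.05116
T_e = (F − 1)·T₀ = (2.05116 − 1) × 290 = 305 K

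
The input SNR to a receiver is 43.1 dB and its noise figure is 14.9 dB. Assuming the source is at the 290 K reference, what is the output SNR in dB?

By definition F = SNR_in/SNR_out, so in dB: SNR_out = SNR_in − NF
SNR_out = 43.1 − 14.9 = 28.2 dB

28.2 dB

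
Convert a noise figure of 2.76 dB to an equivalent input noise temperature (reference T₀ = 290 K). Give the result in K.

258 K

F = 10^(2.76/10) = 1.88799
T_e = (F − 1)·T₀ = (1.88799 − 1) × 290 = 258 K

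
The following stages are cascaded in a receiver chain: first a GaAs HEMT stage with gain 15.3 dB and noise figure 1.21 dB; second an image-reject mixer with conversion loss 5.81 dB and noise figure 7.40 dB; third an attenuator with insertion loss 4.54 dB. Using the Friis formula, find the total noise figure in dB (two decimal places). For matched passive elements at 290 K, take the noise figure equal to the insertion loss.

Convert to linear (a loss of L dB is a gain of −L dB): F_i = 10^(NF_i/10), G_i = 10^(G_i,dB/10)
  Stage 1: F_1 = 10^(1.21/10) = 1.321, G_1 = 10^(15.3/10) = 33.88
  Stage 2: F_2 = 10^(7.40/10) = 5.495, G_2 = 10^(−5.81/10) = 0.2624
  Stage 3: F_3 = 10^(4.54/10) = 2.844, G_3 = 10^(−4.54/10) = 0.3516
Friis cascade:
  F = 1.321 + (5.495 − 1)/33.88 + (2.844 − 1)/8.892 = 1.661
NF = 10 log₁₀(1.661) = 2.20 dB

2.20 dB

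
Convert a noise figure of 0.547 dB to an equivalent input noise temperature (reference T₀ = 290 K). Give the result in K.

F = 10^(0.547/10) = 1.13423
T_e = (F − 1)·T₀ = (1.13423 − 1) × 290 = 38.9 K

38.9 K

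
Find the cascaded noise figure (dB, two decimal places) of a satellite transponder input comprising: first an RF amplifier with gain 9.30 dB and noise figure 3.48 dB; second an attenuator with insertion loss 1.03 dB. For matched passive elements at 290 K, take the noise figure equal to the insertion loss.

Convert to linear (a loss of L dB is a gain of −L dB): F_i = 10^(NF_i/10), G_i = 10^(G_i,dB/10)
  Stage 1: F_1 = 10^(3.48/10) = 2.228, G_1 = 10^(9.30/10) = 8.511
  Stage 2: F_2 = 10^(1.03/10) = 1.268, G_2 = 10^(−1.03/10) = 0.7889
Friis cascade:
  F = 2.228 + (1.268 − 1)/8.511 = 2.260
NF = 10 log₁₀(2.260) = 3.54 dB

3.54 dB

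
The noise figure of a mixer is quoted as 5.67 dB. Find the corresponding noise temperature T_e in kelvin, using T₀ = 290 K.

780 K

F = 10^(5.67/10) = 3.68978
T_e = (F − 1)·T₀ = (3.68978 − 1) × 290 = 780 K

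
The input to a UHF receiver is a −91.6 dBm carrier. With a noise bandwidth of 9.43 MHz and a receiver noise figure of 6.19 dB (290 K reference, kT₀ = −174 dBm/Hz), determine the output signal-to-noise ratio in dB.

6.5 dB

Noise floor: N = −174 + 10 log₁₀(B) + NF
10 log₁₀(9.43×10⁶) = 69.75 dB
N = −174 + 69.75 + 6.19 = −98.06 dBm
SNR = P_sig − N = −91.6 − (−98.06) = 6.46 dB → 6.5 dB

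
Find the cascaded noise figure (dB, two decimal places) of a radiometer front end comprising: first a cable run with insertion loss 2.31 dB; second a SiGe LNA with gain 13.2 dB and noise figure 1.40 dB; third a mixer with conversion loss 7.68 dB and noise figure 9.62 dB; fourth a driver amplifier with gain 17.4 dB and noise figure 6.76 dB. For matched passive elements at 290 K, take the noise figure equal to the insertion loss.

Convert to linear (a loss of L dB is a gain of −L dB): F_i = 10^(NF_i/10), G_i = 10^(G_i,dB/10)
  Stage 1: F_1 = 10^(2.31/10) = 1.702, G_1 = 10^(−2.31/10) = 0.5875
  Stage 2: F_2 = 10^(1.40/10) = 1.380, G_2 = 10^(13.2/10) = 20.89
  Stage 3: F_3 = 10^(9.62/10) = 9.162, G_3 = 10^(−7.68/10) = 0.1706
  Stage 4: F_4 = 10^(6.76/10) = 4.742, G_4 = 10^(17.4/10) = 54.95
Friis cascade:
  F = 1.702 + (1.380 − 1)/0.5875 + (9.162 − 1)/12.27 + (4.742 − 1)/2.094 = 4.802
NF = 10 log₁₀(4.802) = 6.81 dB

6.81 dB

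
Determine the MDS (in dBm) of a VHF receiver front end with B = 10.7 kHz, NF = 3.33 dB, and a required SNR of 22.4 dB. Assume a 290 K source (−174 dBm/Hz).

Sensitivity = −174 + 10 log₁₀(B) + NF + SNR_min
= −174 + 40.29 + 3.33 + 22.4
= −107.98 dBm → −108.0 dBm

−108.0 dBm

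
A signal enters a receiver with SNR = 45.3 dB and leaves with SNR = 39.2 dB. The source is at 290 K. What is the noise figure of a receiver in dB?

6.1 dB

NF (dB) = SNR_in(dB) − SNR_out(dB) when the source is at T₀
NF = 45.3 − 39.2 = 6.1 dB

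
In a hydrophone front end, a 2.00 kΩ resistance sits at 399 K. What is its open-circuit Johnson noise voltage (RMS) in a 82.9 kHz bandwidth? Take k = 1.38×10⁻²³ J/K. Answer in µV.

V_n = √(4kTRB)
4kTRB = 4 × 1.38×10⁻²³ × 399 × 2.00×10³ × 8.29×10⁴ = 3.65×10⁻¹² V²
V_n = √(3.65×10⁻¹²) = 1.91×10⁻⁶ V = 1.91 µV

1.91 µV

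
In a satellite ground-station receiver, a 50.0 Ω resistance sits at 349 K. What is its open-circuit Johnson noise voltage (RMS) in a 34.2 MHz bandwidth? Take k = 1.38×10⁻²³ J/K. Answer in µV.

5.74 µV

V_n = √(4kTRB)
4kTRB = 4 × 1.38×10⁻²³ × 349 × 5.00×10¹ × 3.42×10⁷ = 3.29×10⁻¹¹ V²
V_n = √(3.29×10⁻¹¹) = 5.74×10⁻⁶ V = 5.74 µV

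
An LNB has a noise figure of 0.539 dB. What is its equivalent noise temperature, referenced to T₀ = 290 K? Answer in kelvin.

F = 10^(0.539/10) = 1.13214
T_e = (F − 1)·T₀ = (1.13214 − 1) × 290 = 38.3 K

38.3 K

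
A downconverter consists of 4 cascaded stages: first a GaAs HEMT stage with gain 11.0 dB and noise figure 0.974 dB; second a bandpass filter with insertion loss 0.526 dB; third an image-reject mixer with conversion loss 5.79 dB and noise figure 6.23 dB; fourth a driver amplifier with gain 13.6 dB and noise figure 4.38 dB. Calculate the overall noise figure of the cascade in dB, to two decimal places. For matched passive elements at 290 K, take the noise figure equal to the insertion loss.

Convert to linear (a loss of L dB is a gain of −L dB): F_i = 10^(NF_i/10), G_i = 10^(G_i,dB/10)
  Stage 1: F_1 = 10^(0.974/10) = 1.251, G_1 = 10^(11.0/10) = 12.59
  Stage 2: F_2 = 10^(0.526/10) = 1.129, G_2 = 10^(−0.526/10) = 0.8859
  Stage 3: F_3 = 10^(6.23/10) = 4.198, G_3 = 10^(−5.79/10) = 0.2636
  Stage 4: F_4 = 10^(4.38/10) = 2.742, G_4 = 10^(13.6/10) = 22.91
Friis cascade:
  F = 1.251 + (1.129 − 1)/12.59 + (4.198 − 1)/11.15 + (2.742 − 1)/2.940 = 2.141
NF = 10 log₁₀(2.141) = 3.31 dB

3.31 dB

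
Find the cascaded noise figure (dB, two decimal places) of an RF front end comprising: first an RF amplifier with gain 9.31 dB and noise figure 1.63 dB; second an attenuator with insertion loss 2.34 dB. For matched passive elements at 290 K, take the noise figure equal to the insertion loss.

1.87 dB

Convert to linear (a loss of L dB is a gain of −L dB): F_i = 10^(NF_i/10), G_i = 10^(G_i,dB/10)
  Stage 1: F_1 = 10^(1.63/10) = 1.455, G_1 = 10^(9.31/10) = 8.531
  Stage 2: F_2 = 10^(2.34/10) = 1.714, G_2 = 10^(−2.34/10) = 0.5834
Friis cascade:
  F = 1.455 + (1.714 − 1)/8.531 = 1.539
NF = 10 log₁₀(1.539) = 1.87 dB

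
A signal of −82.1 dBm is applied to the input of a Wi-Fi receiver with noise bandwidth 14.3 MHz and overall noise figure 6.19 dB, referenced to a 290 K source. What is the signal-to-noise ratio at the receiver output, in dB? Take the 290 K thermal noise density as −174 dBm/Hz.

14.2 dB

Noise floor: N = −174 + 10 log₁₀(B) + NF
10 log₁₀(1.43×10⁷) = 71.55 dB
N = −174 + 71.55 + 6.19 = −96.26 dBm
SNR = P_sig − N = −82.1 − (−96.26) = 14.16 dB → 14.2 dB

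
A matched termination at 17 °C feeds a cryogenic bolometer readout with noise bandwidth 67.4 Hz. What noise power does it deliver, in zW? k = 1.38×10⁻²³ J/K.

T = 17 °C + 273.15 = 290.15 K
P_n = kTB = 1.38×10⁻²³ × 290.15 × 6.74×10¹ = 2.70×10⁻¹⁹ W = 270 zW

270 zW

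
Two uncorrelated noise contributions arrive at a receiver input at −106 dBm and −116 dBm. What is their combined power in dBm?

Convert to linear, add, convert back:
P₁ = 2.51×10⁻¹⁴ W, P₂ = 2.51×10⁻¹⁵ W
P_tot = 2.76×10⁻¹⁴ W → 10 log₁₀(P_tot / 10⁻³) = −105.6 dBm

−105.6 dBm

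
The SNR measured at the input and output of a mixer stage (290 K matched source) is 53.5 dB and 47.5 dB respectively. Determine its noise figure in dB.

6.0 dB

NF (dB) = SNR_in(dB) − SNR_out(dB) when the source is at T₀
NF = 53.5 − 47.5 = 6.0 dB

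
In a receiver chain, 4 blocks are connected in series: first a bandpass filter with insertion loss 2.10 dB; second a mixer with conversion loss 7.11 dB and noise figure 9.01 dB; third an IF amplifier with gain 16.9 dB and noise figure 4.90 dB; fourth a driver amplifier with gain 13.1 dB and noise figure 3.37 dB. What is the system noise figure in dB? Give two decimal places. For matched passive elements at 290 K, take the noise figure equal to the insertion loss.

14.85 dB

Convert to linear (a loss of L dB is a gain of −L dB): F_i = 10^(NF_i/10), G_i = 10^(G_i,dB/10)
  Stage 1: F_1 = 10^(2.10/10) = 1.622, G_1 = 10^(−2.10/10) = 0.6166
  Stage 2: F_2 = 10^(9.01/10) = 7.962, G_2 = 10^(−7.11/10) = 0.1945
  Stage 3: F_3 = 10^(4.90/10) = 3.090, G_3 = 10^(16.9/10) = 48.98
  Stage 4: F_4 = 10^(3.37/10) = 2.173, G_4 = 10^(13.1/10) = 20.42
Friis cascade:
  F = 1.622 + (7.962 − 1)/0.6166 + (3.090 − 1)/0.1199 + (2.173 − 1)/5.875 = 30.54
NF = 10 log₁₀(30.54) = 14.85 dB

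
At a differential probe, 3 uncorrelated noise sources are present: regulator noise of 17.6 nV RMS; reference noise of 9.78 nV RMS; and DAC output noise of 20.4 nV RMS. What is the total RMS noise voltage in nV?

28.7 nV

Uncorrelated sources add in power (mean-square): V_tot = √(ΣV_i²)
V_tot = √[(1.76×10⁻⁸)² + (9.78×10⁻⁹)² + (2.04×10⁻⁸)²] = 2.87×10⁻⁸ V = 28.7 nV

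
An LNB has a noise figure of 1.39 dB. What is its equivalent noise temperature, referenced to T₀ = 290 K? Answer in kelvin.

F = 10^(1.39/10) = 1.37721
T_e = (F − 1)·T₀ = (1.37721 − 1) × 290 = 109 K

109 K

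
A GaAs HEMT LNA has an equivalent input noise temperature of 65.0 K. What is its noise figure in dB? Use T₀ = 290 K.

0.878 dB

F = 1 + T_e/T₀ = 1 + 65.0/290 = 1.22414
NF = 10 log₁₀(1.22414) = 0.878 dB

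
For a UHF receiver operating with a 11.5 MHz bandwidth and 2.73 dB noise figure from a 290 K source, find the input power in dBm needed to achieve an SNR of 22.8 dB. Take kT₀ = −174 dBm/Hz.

Sensitivity = −174 + 10 log₁₀(B) + NF + SNR_min
= −174 + 70.61 + 2.73 + 22.8
= −77.86 dBm → −77.9 dBm

−77.9 dBm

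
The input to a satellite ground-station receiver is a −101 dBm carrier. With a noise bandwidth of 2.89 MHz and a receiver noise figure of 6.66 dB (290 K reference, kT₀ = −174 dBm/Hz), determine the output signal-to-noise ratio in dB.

1.7 dB

Noise floor: N = −174 + 10 log₁₀(B) + NF
10 log₁₀(2.89×10⁶) = 64.61 dB
N = −174 + 64.61 + 6.66 = −102.73 dBm
SNR = P_sig − N = −101 − (−102.73) = 1.73 dB → 1.7 dB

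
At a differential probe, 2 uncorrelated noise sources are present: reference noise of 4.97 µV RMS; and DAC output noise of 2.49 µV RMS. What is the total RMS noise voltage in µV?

Uncorrelated sources add in power (mean-square): V_tot = √(ΣV_i²)
V_tot = √[(4.97×10⁻⁶)² + (2.49×10⁻⁶)²] = 5.56×10⁻⁶ V = 5.56 µV

5.56 µV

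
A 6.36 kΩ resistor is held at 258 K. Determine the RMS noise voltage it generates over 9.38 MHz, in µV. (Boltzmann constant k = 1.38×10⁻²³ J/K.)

V_n = √(4kTRB)
4kTRB = 4 × 1.38×10⁻²³ × 258 × 6.36×10³ × 9.38×10⁶ = 8.50×10⁻¹⁰ V²
V_n = √(8.50×10⁻¹⁰) = 2.91×10⁻⁵ V = 29.1 µV

29.1 µV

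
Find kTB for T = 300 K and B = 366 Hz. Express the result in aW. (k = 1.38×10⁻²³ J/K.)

1.52 aW

P_n = kTB = 1.38×10⁻²³ × 300 × 3.66×10² = 1.52×10⁻¹⁸ W = 1.52 aW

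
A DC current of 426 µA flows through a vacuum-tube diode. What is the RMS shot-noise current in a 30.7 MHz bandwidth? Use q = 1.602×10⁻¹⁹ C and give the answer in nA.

64.7 nA

I_n = √(2qI·B)
2qI·B = 2 × 1.602×10⁻¹⁹ × 4.26×10⁻⁴ × 3.07×10⁷ = 4.19×10⁻¹⁵ A²
I_n = √(4.19×10⁻¹⁵) = 6.47×10⁻⁸ A = 64.7 nA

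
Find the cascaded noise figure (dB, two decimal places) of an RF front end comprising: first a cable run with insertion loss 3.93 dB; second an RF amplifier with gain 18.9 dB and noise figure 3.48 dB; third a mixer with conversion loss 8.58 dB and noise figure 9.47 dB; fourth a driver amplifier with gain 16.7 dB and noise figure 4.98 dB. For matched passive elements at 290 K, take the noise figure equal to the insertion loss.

Convert to linear (a loss of L dB is a gain of −L dB): F_i = 10^(NF_i/10), G_i = 10^(G_i,dB/10)
  Stage 1: F_1 = 10^(3.93/10) = 2.472, G_1 = 10^(−3.93/10) = 0.4046
  Stage 2: F_2 = 10^(3.48/10) = 2.228, G_2 = 10^(18.9/10) = 77.62
  Stage 3: F_3 = 10^(9.47/10) = 8.851, G_3 = 10^(−8.58/10) = 0.1387
  Stage 4: F_4 = 10^(4.98/10) = 3.148, G_4 = 10^(16.7/10) = 46.77
Friis cascade:
  F = 2.472 + (2.228 − 1)/0.4046 + (8.851 − 1)/31.41 + (3.148 − 1)/4.355 = 6.251
NF = 10 log₁₀(6.251) = 7.96 dB

7.96 dB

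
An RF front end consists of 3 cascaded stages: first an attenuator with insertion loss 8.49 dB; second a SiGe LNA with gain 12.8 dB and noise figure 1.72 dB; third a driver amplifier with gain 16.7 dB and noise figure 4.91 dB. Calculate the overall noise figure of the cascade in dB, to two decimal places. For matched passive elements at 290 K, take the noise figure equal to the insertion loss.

Convert to linear (a loss of L dB is a gain of −L dB): F_i = 10^(NF_i/10), G_i = 10^(G_i,dB/10)
  Stage 1: F_1 = 10^(8.49/10) = 7.063, G_1 = 10^(−8.49/10) = 0.1416
  Stage 2: F_2 = 10^(1.72/10) = 1.486, G_2 = 10^(12.8/10) = 19.05
  Stage 3: F_3 = 10^(4.91/10) = 3.097, G_3 = 10^(16.7/10) = 46.77
Friis cascade:
  F = 7.063 + (1.486 − 1)/0.1416 + (3.097 − 1)/2.698 = 11.27
NF = 10 log₁₀(11.27) = 10.52 dB

10.52 dB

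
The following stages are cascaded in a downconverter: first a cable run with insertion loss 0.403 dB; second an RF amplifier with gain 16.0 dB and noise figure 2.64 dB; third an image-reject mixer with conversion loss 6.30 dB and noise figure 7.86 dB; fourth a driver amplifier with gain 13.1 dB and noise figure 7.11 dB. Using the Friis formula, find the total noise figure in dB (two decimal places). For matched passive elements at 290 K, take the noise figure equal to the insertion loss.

Convert to linear (a loss of L dB is a gain of −L dB): F_i = 10^(NF_i/10), G_i = 10^(G_i,dB/10)
  Stage 1: F_1 = 10^(0.403/10) = 1.097, G_1 = 10^(−0.403/10) = 0.9114
  Stage 2: F_2 = 10^(2.64/10) = 1.837, G_2 = 10^(16.0/10) = 39.81
  Stage 3: F_3 = 10^(7.86/10) = 6.109, G_3 = 10^(−6.30/10) = 0.2344
  Stage 4: F_4 = 10^(7.11/10) = 5.140, G_4 = 10^(13.1/10) = 20.42
Friis cascade:
  F = 1.097 + (1.837 − 1)/0.9114 + (6.109 − 1)/36.28 + (5.140 − 1)/8.506 = 2.643
NF = 10 log₁₀(2.643) = 4.22 dB

4.22 dB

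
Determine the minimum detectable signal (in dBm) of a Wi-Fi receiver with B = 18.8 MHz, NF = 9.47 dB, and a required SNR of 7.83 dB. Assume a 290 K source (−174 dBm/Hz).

−84.0 dBm

Sensitivity = −174 + 10 log₁₀(B) + NF + SNR_min
= −174 + 72.74 + 9.47 + 7.83
= −83.96 dBm → −84.0 dBm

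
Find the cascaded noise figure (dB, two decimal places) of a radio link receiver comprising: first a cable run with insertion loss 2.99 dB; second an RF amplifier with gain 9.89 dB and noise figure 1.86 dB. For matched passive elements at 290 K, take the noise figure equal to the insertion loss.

Convert to linear (a loss of L dB is a gain of −L dB): F_i = 10^(NF_i/10), G_i = 10^(G_i,dB/10)
  Stage 1: F_1 = 10^(2.99/10) = 1.991, G_1 = 10^(−2.99/10) = 0.5023
  Stage 2: F_2 = 10^(1.86/10) = 1.535, G_2 = 10^(9.89/10) = 9.750
Friis cascade:
  F = 1.991 + (1.535 − 1)/0.5023 = 3.055
NF = 10 log₁₀(3.055) = 4.85 dB

4.85 dB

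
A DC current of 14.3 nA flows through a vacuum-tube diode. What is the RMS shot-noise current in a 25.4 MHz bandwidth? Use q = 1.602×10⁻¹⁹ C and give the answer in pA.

I_n = √(2qI·B)
2qI·B = 2 × 1.602×10⁻¹⁹ × 1.43×10⁻⁸ × 2.54×10⁷ = 1.16×10⁻¹⁹ A²
I_n = √(1.16×10⁻¹⁹) = 3.41×10⁻¹⁰ A = 341 pA

341 pA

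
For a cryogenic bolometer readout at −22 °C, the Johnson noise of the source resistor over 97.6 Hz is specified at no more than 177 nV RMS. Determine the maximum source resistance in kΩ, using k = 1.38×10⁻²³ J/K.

23.2 kΩ

T = −22 °C + 273.15 = 251.15 K
Johnson–Nyquist: V_n = √(4kTRB) ⇒ R = V_n² / (4kTB)
4kTB = 4 × 1.38×10⁻²³ × 251.15 × 9.76×10¹ = 1.35×10⁻¹⁸
R = (1.77×10⁻⁷)² / 1.35×10⁻¹⁸ = 2.32×10⁴ Ω = 23.2 kΩ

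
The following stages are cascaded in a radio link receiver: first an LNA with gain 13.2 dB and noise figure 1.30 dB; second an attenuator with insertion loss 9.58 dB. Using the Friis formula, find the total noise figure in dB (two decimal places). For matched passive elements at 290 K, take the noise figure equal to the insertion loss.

Convert to linear (a loss of L dB is a gain of −L dB): F_i = 10^(NF_i/10), G_i = 10^(G_i,dB/10)
  Stage 1: F_1 = 10^(1.30/10) = 1.349, G_1 = 10^(13.2/10) = 20.89
  Stage 2: F_2 = 10^(9.58/10) = 9.078, G_2 = 10^(−9.58/10) = 0.1102
Friis cascade:
  F = 1.349 + (9.078 − 1)/20.89 = 1.736
NF = 10 log₁₀(1.736) = 2.39 dB

2.39 dB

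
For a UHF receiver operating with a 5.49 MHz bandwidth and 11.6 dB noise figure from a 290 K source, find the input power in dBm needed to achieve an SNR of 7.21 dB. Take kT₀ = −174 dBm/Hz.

Sensitivity = −174 + 10 log₁₀(B) + NF + SNR_min
= −174 + 67.4 + 11.6 + 7.21
= −87.79 dBm → −87.8 dBm

−87.8 dBm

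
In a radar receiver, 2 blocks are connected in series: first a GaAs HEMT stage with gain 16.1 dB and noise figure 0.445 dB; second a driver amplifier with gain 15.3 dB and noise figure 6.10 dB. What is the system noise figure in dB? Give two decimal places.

0.73 dB

Convert to linear (a loss of L dB is a gain of −L dB): F_i = 10^(NF_i/10), G_i = 10^(G_i,dB/10)
  Stage 1: F_1 = 10^(0.445/10) = 1.108, G_1 = 10^(16.1/10) = 40.74
  Stage 2: F_2 = 10^(6.10/10) = 4.074, G_2 = 10^(15.3/10) = 33.88
Friis cascade:
  F = 1.108 + (4.074 − 1)/40.74 = 1.183
NF = 10 log₁₀(1.183) = 0.73 dB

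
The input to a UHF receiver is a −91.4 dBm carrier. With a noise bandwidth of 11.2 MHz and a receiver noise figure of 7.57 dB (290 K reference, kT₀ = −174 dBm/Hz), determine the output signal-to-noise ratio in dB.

Noise floor: N = −174 + 10 log₁₀(B) + NF
10 log₁₀(1.12×10⁷) = 70.49 dB
N = −174 + 70.49 + 7.57 = −95.94 dBm
SNR = P_sig − N = −91.4 − (−95.94) = 4.54 dB → 4.5 dB

4.5 dB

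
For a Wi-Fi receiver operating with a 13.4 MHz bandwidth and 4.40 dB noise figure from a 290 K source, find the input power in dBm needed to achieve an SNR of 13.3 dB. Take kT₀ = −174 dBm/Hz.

Sensitivity = −174 + 10 log₁₀(B) + NF + SNR_min
= −174 + 71.27 + 4.40 + 13.3
= −85.03 dBm → −85.0 dBm

−85.0 dBm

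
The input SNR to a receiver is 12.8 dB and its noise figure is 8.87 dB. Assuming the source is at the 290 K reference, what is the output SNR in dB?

3.93 dB

By definition F = SNR_in/SNR_out, so in dB: SNR_out = SNR_in − NF
SNR_out = 12.8 − 8.87 = 3.93 dB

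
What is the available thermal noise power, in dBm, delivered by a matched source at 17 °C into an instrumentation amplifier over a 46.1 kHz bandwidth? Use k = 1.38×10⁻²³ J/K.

−127.3 dBm

T = 17 °C + 273.15 = 290.15 K
P_n = kTB = 1.38×10⁻²³ × 290.15 × 4.61×10⁴ = 1.85×10⁻¹⁶ W
In dBm: 10 log₁₀(1.85×10⁻¹⁶ / 10⁻³) = −127.3 dBm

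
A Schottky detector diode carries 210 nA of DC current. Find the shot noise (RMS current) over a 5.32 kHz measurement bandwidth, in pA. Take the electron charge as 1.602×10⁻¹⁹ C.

I_n = √(2qI·B)
2qI·B = 2 × 1.602×10⁻¹⁹ × 2.10×10⁻⁷ × 5.32×10³ = 3.58×10⁻²² A²
I_n = √(3.58×10⁻²²) = 1.89×10⁻¹¹ A = 18.9 pA

18.9 pA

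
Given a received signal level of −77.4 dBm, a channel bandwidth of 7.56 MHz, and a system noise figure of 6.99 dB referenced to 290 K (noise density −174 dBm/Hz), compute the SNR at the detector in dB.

20.8 dB

Noise floor: N = −174 + 10 log₁₀(B) + NF
10 log₁₀(7.56×10⁶) = 68.79 dB
N = −174 + 68.79 + 6.99 = −98.22 dBm
SNR = P_sig − N = −77.4 − (−98.22) = 20.82 dB → 20.8 dB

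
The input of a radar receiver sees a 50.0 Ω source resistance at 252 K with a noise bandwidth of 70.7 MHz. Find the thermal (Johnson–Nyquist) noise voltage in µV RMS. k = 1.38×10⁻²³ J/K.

V_n = √(4kTRB)
4kTRB = 4 × 1.38×10⁻²³ × 252 × 5.00×10¹ × 7.07×10⁷ = 4.92×10⁻¹¹ V²
V_n = √(4.92×10⁻¹¹) = 7.01×10⁻⁶ V = 7.01 µV

7.01 µV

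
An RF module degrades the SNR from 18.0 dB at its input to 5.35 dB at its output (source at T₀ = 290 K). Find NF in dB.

12.65 dB

NF (dB) = SNR_in(dB) − SNR_out(dB) when the source is at T₀
NF = 18.0 − 5.35 = 12.65 dB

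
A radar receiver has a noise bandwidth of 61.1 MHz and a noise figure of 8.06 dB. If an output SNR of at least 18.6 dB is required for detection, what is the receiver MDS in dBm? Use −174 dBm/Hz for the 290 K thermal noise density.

−69.5 dBm

Sensitivity = −174 + 10 log₁₀(B) + NF + SNR_min
= −174 + 77.86 + 8.06 + 18.6
= −69.48 dBm → −69.5 dBm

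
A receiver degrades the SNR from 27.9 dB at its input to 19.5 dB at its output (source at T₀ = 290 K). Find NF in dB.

NF (dB) = SNR_in(dB) − SNR_out(dB) when the source is at T₀
NF = 27.9 − 19.5 = 8.4 dB

8.4 dB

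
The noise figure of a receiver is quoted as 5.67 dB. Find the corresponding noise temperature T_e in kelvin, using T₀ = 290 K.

780 K

F = 10^(5.67/10) = 3.68978
T_e = (F − 1)·T₀ = (3.68978 − 1) × 290 = 780 K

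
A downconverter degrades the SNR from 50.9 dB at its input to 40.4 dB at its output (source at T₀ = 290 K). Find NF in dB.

NF (dB) = SNR_in(dB) − SNR_out(dB) when the source is at T₀
NF = 50.9 − 40.4 = 10.5 dB

10.5 dB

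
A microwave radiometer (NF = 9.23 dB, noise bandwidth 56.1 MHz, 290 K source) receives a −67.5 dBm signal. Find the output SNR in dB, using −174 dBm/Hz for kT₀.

19.8 dB

Noise floor: N = −174 + 10 log₁₀(B) + NF
10 log₁₀(5.61×10⁷) = 77.49 dB
N = −174 + 77.49 + 9.23 = −87.28 dBm
SNR = P_sig − N = −67.5 − (−87.28) = 19.78 dB → 19.8 dB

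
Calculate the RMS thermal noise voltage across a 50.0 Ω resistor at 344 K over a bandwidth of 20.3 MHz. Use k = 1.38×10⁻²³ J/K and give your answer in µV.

4.39 µV

V_n = √(4kTRB)
4kTRB = 4 × 1.38×10⁻²³ × 344 × 5.00×10¹ × 2.03×10⁷ = 1.93×10⁻¹¹ V²
V_n = √(1.93×10⁻¹¹) = 4.39×10⁻⁶ V = 4.39 µV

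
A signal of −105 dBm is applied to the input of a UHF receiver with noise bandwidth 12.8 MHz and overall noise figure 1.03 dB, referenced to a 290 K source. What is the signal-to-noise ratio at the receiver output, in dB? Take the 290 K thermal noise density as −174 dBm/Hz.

−3.1 dB

Noise floor: N = −174 + 10 log₁₀(B) + NF
10 log₁₀(1.28×10⁷) = 71.07 dB
N = −174 + 71.07 + 1.03 = −101.90 dBm
SNR = P_sig − N = −105 − (−101.90) = −3.10 dB → −3.1 dB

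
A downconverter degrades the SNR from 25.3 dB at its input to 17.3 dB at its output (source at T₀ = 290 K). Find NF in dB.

NF (dB) = SNR_in(dB) − SNR_out(dB) when the source is at T₀
NF = 25.3 − 17.3 = 8.0 dB

8.0 dB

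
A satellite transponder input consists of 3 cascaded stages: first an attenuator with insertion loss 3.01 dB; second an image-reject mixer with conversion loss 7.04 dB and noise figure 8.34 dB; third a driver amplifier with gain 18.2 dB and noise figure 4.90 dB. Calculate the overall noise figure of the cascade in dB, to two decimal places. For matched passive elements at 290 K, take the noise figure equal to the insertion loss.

15.41 dB

Convert to linear (a loss of L dB is a gain of −L dB): F_i = 10^(NF_i/10), G_i = 10^(G_i,dB/10)
  Stage 1: F_1 = 10^(3.01/10) = 2.000, G_1 = 10^(−3.01/10) = 0.5000
  Stage 2: F_2 = 10^(8.34/10) = 6.823, G_2 = 10^(−7.04/10) = 0.1977
  Stage 3: F_3 = 10^(4.90/10) = 3.090, G_3 = 10^(18.2/10) = 66.07
Friis cascade:
  F = 2.000 + (6.823 − 1)/0.5000 + (3.090 − 1)/0.09886 = 34.79
NF = 10 log₁₀(34.79) = 15.41 dB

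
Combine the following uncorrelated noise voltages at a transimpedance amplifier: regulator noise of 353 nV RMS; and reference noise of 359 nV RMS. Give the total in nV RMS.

Uncorrelated sources add in power (mean-square): V_tot = √(ΣV_i²)
V_tot = √[(3.53×10⁻⁷)² + (3.59×10⁻⁷)²] = 5.03×10⁻⁷ V = 503 nV

503 nV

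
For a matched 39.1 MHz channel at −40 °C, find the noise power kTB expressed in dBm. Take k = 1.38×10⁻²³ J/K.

T = −40 °C + 273.15 = 233.15 K
P_n = kTB = 1.38×10⁻²³ × 233.15 × 3.91×10⁷ = 1.26×10⁻¹³ W
In dBm: 10 log₁₀(1.26×10⁻¹³ / 10⁻³) = −99.0 dBm

−99.0 dBm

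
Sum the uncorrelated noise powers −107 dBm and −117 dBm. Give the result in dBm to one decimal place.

−106.6 dBm

Convert to linear, add, convert back:
P₁ = 2.00×10⁻¹⁴ W, P₂ = 2.00×10⁻¹⁵ W
P_tot = 2.19×10⁻¹⁴ W → 10 log₁₀(P_tot / 10⁻³) = −106.6 dBm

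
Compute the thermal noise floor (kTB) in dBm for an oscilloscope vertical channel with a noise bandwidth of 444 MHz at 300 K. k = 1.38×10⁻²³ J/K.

−87.4 dBm

P_n = kTB = 1.38×10⁻²³ × 300 × 4.44×10⁸ = 1.84×10⁻¹² W
In dBm: 10 log₁₀(1.84×10⁻¹² / 10⁻³) = −87.4 dBm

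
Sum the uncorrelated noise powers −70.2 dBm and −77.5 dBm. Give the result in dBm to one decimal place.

−69.5 dBm

Convert to linear, add, convert back:
P₁ = 9.55×10⁻¹¹ W, P₂ = 1.78×10⁻¹¹ W
P_tot = 1.13×10⁻¹⁰ W → 10 log₁₀(P_tot / 10⁻³) = −69.5 dBm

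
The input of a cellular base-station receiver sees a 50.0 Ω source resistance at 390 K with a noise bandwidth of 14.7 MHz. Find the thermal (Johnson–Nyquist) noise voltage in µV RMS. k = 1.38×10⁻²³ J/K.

3.98 µV

V_n = √(4kTRB)
4kTRB = 4 × 1.38×10⁻²³ × 390 × 5.00×10¹ × 1.47×10⁷ = 1.58×10⁻¹¹ V²
V_n = √(1.58×10⁻¹¹) = 3.98×10⁻⁶ V = 3.98 µV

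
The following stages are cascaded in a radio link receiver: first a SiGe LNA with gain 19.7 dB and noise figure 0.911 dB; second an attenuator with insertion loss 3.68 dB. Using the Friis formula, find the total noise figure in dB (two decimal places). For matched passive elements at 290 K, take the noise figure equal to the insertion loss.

0.96 dB

Convert to linear (a loss of L dB is a gain of −L dB): F_i = 10^(NF_i/10), G_i = 10^(G_i,dB/10)
  Stage 1: F_1 = 10^(0.911/10) = 1.233, G_1 = 10^(19.7/10) = 93.33
  Stage 2: F_2 = 10^(3.68/10) = 2.333, G_2 = 10^(−3.68/10) = 0.4285
Friis cascade:
  F = 1.233 + (2.333 − 1)/93.33 = 1.248
NF = 10 log₁₀(1.248) = 0.96 dB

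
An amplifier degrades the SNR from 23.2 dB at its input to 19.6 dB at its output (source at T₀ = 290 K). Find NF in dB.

3.6 dB

NF (dB) = SNR_in(dB) − SNR_out(dB) when the source is at T₀
NF = 23.2 − 19.6 = 3.6 dB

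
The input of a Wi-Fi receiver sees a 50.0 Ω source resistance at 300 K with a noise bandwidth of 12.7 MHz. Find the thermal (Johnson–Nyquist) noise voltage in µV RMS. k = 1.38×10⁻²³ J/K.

V_n = √(4kTRB)
4kTRB = 4 × 1.38×10⁻²³ × 300 × 5.00×10¹ × 1.27×10⁷ = 1.05×10⁻¹¹ V²
V_n = √(1.05×10⁻¹¹) = 3.24×10⁻⁶ V = 3.24 µV

3.24 µV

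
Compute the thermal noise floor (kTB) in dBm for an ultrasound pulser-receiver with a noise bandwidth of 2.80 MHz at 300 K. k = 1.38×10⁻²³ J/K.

P_n = kTB = 1.38×10⁻²³ × 300 × 2.80×10⁶ = 1.16×10⁻¹⁴ W
In dBm: 10 log₁₀(1.16×10⁻¹⁴ / 10⁻³) = −109.4 dBm

−109.4 dBm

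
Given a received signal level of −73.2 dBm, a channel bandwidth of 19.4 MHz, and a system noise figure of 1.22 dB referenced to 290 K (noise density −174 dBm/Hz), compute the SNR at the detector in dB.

Noise floor: N = −174 + 10 log₁₀(B) + NF
10 log₁₀(1.94×10⁷) = 72.88 dB
N = −174 + 72.88 + 1.22 = −99.90 dBm
SNR = P_sig − N = −73.2 − (−99.90) = 26.70 dB → 26.7 dB

26.7 dB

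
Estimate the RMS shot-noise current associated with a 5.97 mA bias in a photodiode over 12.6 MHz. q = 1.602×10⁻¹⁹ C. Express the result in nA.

I_n = √(2qI·B)
2qI·B = 2 × 1.602×10⁻¹⁹ × 5.97×10⁻³ × 1.26×10⁷ = 2.41×10⁻¹⁴ A²
I_n = √(2.41×10⁻¹⁴) = 1.55×10⁻⁷ A = 155 nA

155 nA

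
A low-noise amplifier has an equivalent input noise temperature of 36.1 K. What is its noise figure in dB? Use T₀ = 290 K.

0.510 dB

F = 1 + T_e/T₀ = 1 + 36.1/290 = 1.12448
NF = 10 log₁₀(1.12448) = 0.510 dB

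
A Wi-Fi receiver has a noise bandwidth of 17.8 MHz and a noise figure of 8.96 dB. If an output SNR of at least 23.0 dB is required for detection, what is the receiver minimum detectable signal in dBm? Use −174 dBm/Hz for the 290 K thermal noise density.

−69.5 dBm

Sensitivity = −174 + 10 log₁₀(B) + NF + SNR_min
= −174 + 72.5 + 8.96 + 23.0
= −69.54 dBm → −69.5 dBm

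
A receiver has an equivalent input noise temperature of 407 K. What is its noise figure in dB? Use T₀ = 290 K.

F = 1 + T_e/T₀ = 1 + 407/290 = 2.40345
NF = 10 log₁₀(2.40345) = 3.81 dB

3.81 dB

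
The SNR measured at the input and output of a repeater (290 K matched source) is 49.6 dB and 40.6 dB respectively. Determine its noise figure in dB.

NF (dB) = SNR_in(dB) − SNR_out(dB) when the source is at T₀
NF = 49.6 − 40.6 = 9.0 dB

9.0 dB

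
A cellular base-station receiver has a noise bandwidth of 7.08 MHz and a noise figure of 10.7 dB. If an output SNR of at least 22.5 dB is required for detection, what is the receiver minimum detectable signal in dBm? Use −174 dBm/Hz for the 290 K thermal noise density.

−72.3 dBm

Sensitivity = −174 + 10 log₁₀(B) + NF + SNR_min
= −174 + 68.5 + 10.7 + 22.5
= −72.3 dBm → −72.3 dBm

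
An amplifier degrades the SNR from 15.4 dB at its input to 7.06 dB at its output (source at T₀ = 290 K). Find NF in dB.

NF (dB) = SNR_in(dB) − SNR_out(dB) when the source is at T₀
NF = 15.4 − 7.06 = 8.34 dB

8.34 dB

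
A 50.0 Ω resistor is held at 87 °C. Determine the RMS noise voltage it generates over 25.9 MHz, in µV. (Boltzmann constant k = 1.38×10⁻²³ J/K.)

5.07 µV

T = 87 °C + 273.15 = 360.15 K
V_n = √(4kTRB)
4kTRB = 4 × 1.38×10⁻²³ × 360.15 × 5.00×10¹ × 2.59×10⁷ = 2.57×10⁻¹¹ V²
V_n = √(2.57×10⁻¹¹) = 5.07×10⁻⁶ V = 5.07 µV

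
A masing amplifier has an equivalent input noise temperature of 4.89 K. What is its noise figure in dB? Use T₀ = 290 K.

0.073 dB

F = 1 + T_e/T₀ = 1 + 4.89/290 = 1.01686
NF = 10 log₁₀(1.01686) = 0.073 dB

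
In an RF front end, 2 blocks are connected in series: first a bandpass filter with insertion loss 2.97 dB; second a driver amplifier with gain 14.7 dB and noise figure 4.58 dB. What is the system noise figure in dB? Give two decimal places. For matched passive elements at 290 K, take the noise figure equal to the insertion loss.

7.55 dB

Convert to linear (a loss of L dB is a gain of −L dB): F_i = 10^(NF_i/10), G_i = 10^(G_i,dB/10)
  Stage 1: F_1 = 10^(2.97/10) = 1.982, G_1 = 10^(−2.97/10) = 0.5047
  Stage 2: F_2 = 10^(4.58/10) = 2.871, G_2 = 10^(14.7/10) = 29.51
Friis cascade:
  F = 1.982 + (2.871 − 1)/0.5047 = 5.689
NF = 10 log₁₀(5.689) = 7.55 dB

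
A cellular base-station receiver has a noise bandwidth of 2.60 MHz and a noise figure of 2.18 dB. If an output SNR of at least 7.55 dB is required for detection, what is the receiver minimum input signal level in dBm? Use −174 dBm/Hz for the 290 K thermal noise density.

Sensitivity = −174 + 10 log₁₀(B) + NF + SNR_min
= −174 + 64.15 + 2.18 + 7.55
= −100.12 dBm → −100.1 dBm

−100.1 dBm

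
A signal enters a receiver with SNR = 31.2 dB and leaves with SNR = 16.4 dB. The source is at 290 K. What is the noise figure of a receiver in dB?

14.8 dB

NF (dB) = SNR_in(dB) − SNR_out(dB) when the source is at T₀
NF = 31.2 − 16.4 = 14.8 dB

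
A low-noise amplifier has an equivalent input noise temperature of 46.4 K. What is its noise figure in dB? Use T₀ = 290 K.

0.645 dB

F = 1 + T_e/T₀ = 1 + 46.4/290 = 1.16
NF = 10 log₁₀(1.16) = 0.645 dB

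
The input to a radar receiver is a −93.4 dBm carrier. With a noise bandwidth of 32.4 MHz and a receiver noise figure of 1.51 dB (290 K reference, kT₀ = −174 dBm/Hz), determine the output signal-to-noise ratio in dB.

Noise floor: N = −174 + 10 log₁₀(B) + NF
10 log₁₀(3.24×10⁷) = 75.11 dB
N = −174 + 75.11 + 1.51 = −97.38 dBm
SNR = P_sig − N = −93.4 − (−97.38) = 3.98 dB → 4.0 dB

4.0 dB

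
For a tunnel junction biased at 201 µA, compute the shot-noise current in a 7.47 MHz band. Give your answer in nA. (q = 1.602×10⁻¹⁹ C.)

21.9 nA

I_n = √(2qI·B)
2qI·B = 2 × 1.602×10⁻¹⁹ × 2.01×10⁻⁴ × 7.47×10⁶ = 4.81×10⁻¹⁶ A²
I_n = √(4.81×10⁻¹⁶) = 2.19×10⁻⁸ A = 21.9 nA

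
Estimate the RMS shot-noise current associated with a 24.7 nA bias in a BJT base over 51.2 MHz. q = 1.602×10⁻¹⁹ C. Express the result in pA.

637 pA

I_n = √(2qI·B)
2qI·B = 2 × 1.602×10⁻¹⁹ × 2.47×10⁻⁸ × 5.12×10⁷ = 4.05×10⁻¹⁹ A²
I_n = √(4.05×10⁻¹⁹) = 6.37×10⁻¹⁰ A = 637 pA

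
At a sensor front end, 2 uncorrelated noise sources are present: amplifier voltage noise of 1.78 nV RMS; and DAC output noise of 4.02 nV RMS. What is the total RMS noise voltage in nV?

4.40 nV

Uncorrelated sources add in power (mean-square): V_tot = √(ΣV_i²)
V_tot = √[(1.78×10⁻⁹)² + (4.02×10⁻⁹)²] = 4.40×10⁻⁹ V = 4.40 nV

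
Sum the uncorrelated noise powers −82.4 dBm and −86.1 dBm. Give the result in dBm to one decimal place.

Convert to linear, add, convert back:
P₁ = 5.75×10⁻¹² W, P₂ = 2.45×10⁻¹² W
P_tot = 8.21×10⁻¹² W → 10 log₁₀(P_tot / 10⁻³) = −80.9 dBm

−80.9 dBm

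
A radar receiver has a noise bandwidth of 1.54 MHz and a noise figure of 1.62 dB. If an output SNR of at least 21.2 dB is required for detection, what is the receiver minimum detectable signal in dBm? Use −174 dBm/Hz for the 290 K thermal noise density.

Sensitivity = −174 + 10 log₁₀(B) + NF + SNR_min
= −174 + 61.88 + 1.62 + 21.2
= −89.30 dBm → −89.3 dBm

−89.3 dBm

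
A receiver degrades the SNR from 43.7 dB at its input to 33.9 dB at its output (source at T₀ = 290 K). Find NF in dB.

NF (dB) = SNR_in(dB) − SNR_out(dB) when the source is at T₀
NF = 43.7 − 33.9 = 9.8 dB

9.8 dB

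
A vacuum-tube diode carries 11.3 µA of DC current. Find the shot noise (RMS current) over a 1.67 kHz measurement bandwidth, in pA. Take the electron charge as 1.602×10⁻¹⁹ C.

77.8 pA

I_n = √(2qI·B)
2qI·B = 2 × 1.602×10⁻¹⁹ × 1.13×10⁻⁵ × 1.67×10³ = 6.05×10⁻²¹ A²
I_n = √(6.05×10⁻²¹) = 7.78×10⁻¹¹ A = 77.8 pA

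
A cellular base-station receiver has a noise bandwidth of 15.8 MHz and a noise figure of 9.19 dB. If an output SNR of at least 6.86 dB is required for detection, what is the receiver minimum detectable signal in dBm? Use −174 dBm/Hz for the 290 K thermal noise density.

Sensitivity = −174 + 10 log₁₀(B) + NF + SNR_min
= −174 + 71.99 + 9.19 + 6.86
= −85.96 dBm → −86.0 dBm

−86.0 dBm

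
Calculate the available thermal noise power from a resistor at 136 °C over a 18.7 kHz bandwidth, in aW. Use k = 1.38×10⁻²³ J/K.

106 aW

T = 136 °C + 273.15 = 409.15 K
P_n = kTB = 1.38×10⁻²³ × 409.15 × 1.87×10⁴ = 1.06×10⁻¹⁶ W = 106 aW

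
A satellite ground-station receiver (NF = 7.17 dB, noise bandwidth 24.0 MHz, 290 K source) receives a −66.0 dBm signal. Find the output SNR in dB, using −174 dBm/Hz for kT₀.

Noise floor: N = −174 + 10 log₁₀(B) + NF
10 log₁₀(2.40×10⁷) = 73.8 dB
N = −174 + 73.8 + 7.17 = −93.03 dBm
SNR = P_sig − N = −66.0 − (−93.03) = 27.03 dB → 27.0 dB

27.0 dB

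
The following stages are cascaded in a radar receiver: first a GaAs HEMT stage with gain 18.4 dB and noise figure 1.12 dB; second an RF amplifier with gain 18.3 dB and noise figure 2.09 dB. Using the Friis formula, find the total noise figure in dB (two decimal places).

Convert to linear (a loss of L dB is a gain of −L dB): F_i = 10^(NF_i/10), G_i = 10^(G_i,dB/10)
  Stage 1: F_1 = 10^(1.12/10) = 1.294, G_1 = 10^(18.4/10) = 69.18
  Stage 2: F_2 = 10^(2.09/10) = 1.618, G_2 = 10^(18.3/10) = 67.61
Friis cascade:
  F = 1.294 + (1.618 − 1)/69.18 = 1.303
NF = 10 log₁₀(1.303) = 1.15 dB

1.15 dB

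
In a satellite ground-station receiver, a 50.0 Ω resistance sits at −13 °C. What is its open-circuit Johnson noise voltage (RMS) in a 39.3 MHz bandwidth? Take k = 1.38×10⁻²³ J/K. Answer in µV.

T = −13 °C + 273.15 = 260.15 K
V_n = √(4kTRB)
4kTRB = 4 × 1.38×10⁻²³ × 260.15 × 5.00×10¹ × 3.93×10⁷ = 2.82×10⁻¹¹ V²
V_n = √(2.82×10⁻¹¹) = 5.31×10⁻⁶ V = 5.31 µV

5.31 µV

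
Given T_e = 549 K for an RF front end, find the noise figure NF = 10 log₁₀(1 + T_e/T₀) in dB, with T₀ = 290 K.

F = 1 + T_e/T₀ = 1 + 549/290 = 2.8931
NF = 10 log₁₀(2.8931) = 4.61 dB

4.61 dB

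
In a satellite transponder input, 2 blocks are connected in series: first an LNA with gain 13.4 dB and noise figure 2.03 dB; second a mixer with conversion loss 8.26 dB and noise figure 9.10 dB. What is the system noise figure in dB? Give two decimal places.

2.84 dB

Convert to linear (a loss of L dB is a gain of −L dB): F_i = 10^(NF_i/10), G_i = 10^(G_i,dB/10)
  Stage 1: F_1 = 10^(2.03/10) = 1.596, G_1 = 10^(13.4/10) = 21.88
  Stage 2: F_2 = 10^(9.10/10) = 8.128, G_2 = 10^(−8.26/10) = 0.1493
Friis cascade:
  F = 1.596 + (8.128 − 1)/21.88 = 1.922
NF = 10 log₁₀(1.922) = 2.84 dB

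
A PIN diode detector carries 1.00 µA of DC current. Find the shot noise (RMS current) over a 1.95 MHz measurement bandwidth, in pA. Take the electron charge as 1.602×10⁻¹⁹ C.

790 pA

I_n = √(2qI·B)
2qI·B = 2 × 1.602×10⁻¹⁹ × 1.00×10⁻⁶ × 1.95×10⁶ = 6.25×10⁻¹⁹ A²
I_n = √(6.25×10⁻¹⁹) = 7.90×10⁻¹⁰ A = 790 pA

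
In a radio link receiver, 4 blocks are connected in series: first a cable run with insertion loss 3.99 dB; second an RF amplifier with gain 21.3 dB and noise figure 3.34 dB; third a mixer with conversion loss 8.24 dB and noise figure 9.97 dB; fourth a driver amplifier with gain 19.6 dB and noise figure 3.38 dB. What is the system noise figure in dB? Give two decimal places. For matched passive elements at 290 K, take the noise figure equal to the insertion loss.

Convert to linear (a loss of L dB is a gain of −L dB): F_i = 10^(NF_i/10), G_i = 10^(G_i,dB/10)
  Stage 1: F_1 = 10^(3.99/10) = 2.506, G_1 = 10^(−3.99/10) = 0.3990
  Stage 2: F_2 = 10^(3.34/10) = 2.158, G_2 = 10^(21.3/10) = 134.9
  Stage 3: F_3 = 10^(9.97/10) = 9.931, G_3 = 10^(−8.24/10) = 0.1500
  Stage 4: F_4 = 10^(3.38/10) = 2.178, G_4 = 10^(19.6/10) = 91.20
Friis cascade:
  F = 2.506 + (2.158 − 1)/0.3990 + (9.931 − 1)/53.83 + (2.178 − 1)/8.072 = 5.719
NF = 10 log₁₀(5.719) = 7.57 dB

7.57 dB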